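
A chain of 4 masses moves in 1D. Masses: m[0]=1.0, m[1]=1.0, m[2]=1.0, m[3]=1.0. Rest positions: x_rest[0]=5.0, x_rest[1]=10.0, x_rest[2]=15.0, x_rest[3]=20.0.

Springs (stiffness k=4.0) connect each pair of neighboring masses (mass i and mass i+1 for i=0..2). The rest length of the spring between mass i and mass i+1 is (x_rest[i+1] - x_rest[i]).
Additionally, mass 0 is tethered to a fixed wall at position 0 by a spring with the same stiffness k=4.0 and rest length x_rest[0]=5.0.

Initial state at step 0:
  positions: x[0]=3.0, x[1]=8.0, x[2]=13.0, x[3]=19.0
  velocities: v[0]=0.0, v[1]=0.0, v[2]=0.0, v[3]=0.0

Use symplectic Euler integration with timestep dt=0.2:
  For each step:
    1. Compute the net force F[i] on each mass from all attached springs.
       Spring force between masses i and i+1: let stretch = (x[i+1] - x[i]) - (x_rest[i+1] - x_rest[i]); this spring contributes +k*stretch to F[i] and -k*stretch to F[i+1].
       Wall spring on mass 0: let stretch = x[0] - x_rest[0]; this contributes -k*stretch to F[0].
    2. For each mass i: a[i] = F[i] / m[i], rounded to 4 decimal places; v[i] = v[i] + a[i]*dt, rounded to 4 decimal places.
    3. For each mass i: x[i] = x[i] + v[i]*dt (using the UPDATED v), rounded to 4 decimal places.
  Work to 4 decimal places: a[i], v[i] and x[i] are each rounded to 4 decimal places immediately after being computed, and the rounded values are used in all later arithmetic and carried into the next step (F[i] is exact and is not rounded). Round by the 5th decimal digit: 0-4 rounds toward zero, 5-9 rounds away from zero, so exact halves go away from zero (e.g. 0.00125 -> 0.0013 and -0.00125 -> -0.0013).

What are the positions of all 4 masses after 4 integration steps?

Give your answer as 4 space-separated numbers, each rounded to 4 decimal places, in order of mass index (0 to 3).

Step 0: x=[3.0000 8.0000 13.0000 19.0000] v=[0.0000 0.0000 0.0000 0.0000]
Step 1: x=[3.3200 8.0000 13.1600 18.8400] v=[1.6000 0.0000 0.8000 -0.8000]
Step 2: x=[3.8576 8.0768 13.4032 18.5712] v=[2.6880 0.3840 1.2160 -1.3440]
Step 3: x=[4.4531 8.3308 13.6211 18.2755] v=[2.9773 1.2698 1.0893 -1.4784]
Step 4: x=[4.9565 8.8108 13.7372 18.0351] v=[2.5170 2.3999 0.5806 -1.2019]

Answer: 4.9565 8.8108 13.7372 18.0351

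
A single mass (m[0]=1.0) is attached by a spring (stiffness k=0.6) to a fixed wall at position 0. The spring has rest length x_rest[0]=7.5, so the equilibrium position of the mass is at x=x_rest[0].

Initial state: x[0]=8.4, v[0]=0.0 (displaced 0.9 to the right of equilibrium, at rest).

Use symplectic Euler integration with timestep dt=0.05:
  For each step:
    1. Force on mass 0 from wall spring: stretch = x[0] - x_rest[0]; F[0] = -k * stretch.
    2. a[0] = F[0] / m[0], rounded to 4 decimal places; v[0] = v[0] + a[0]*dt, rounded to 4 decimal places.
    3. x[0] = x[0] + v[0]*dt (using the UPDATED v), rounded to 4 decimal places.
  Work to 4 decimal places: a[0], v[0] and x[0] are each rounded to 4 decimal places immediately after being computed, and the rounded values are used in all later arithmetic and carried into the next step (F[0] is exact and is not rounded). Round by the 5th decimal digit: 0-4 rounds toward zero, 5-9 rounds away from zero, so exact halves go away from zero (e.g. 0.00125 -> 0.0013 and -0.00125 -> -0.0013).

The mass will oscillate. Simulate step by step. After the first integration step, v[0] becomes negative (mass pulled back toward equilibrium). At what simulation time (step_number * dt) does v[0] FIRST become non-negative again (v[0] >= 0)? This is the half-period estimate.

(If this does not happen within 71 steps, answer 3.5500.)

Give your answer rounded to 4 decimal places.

Answer: 3.5500

Derivation:
Step 0: x=[8.4000] v=[0.0000]
Step 1: x=[8.3987] v=[-0.0270]
Step 2: x=[8.3960] v=[-0.0540]
Step 3: x=[8.3920] v=[-0.0809]
Step 4: x=[8.3866] v=[-0.1077]
Step 5: x=[8.3799] v=[-0.1343]
Step 6: x=[8.3719] v=[-0.1607]
Step 7: x=[8.3626] v=[-0.1869]
Step 8: x=[8.3520] v=[-0.2128]
Step 9: x=[8.3401] v=[-0.2384]
Step 10: x=[8.3269] v=[-0.2636]
Step 11: x=[8.3125] v=[-0.2884]
Step 12: x=[8.2969] v=[-0.3128]
Step 13: x=[8.2801] v=[-0.3367]
Step 14: x=[8.2621] v=[-0.3601]
Step 15: x=[8.2430] v=[-0.3830]
Step 16: x=[8.2227] v=[-0.4053]
Step 17: x=[8.2014] v=[-0.4270]
Step 18: x=[8.1790] v=[-0.4480]
Step 19: x=[8.1556] v=[-0.4684]
Step 20: x=[8.1312] v=[-0.4881]
Step 21: x=[8.1059] v=[-0.5070]
Step 22: x=[8.0796] v=[-0.5252]
Step 23: x=[8.0525] v=[-0.5426]
Step 24: x=[8.0245] v=[-0.5592]
Step 25: x=[7.9958] v=[-0.5749]
Step 26: x=[7.9663] v=[-0.5898]
Step 27: x=[7.9361] v=[-0.6038]
Step 28: x=[7.9053] v=[-0.6169]
Step 29: x=[7.8738] v=[-0.6291]
Step 30: x=[7.8418] v=[-0.6403]
Step 31: x=[7.8093] v=[-0.6506]
Step 32: x=[7.7763] v=[-0.6599]
Step 33: x=[7.7429] v=[-0.6682]
Step 34: x=[7.7091] v=[-0.6755]
Step 35: x=[7.6750] v=[-0.6818]
Step 36: x=[7.6406] v=[-0.6871]
Step 37: x=[7.6060] v=[-0.6913]
Step 38: x=[7.5713] v=[-0.6945]
Step 39: x=[7.5365] v=[-0.6966]
Step 40: x=[7.5016] v=[-0.6977]
Step 41: x=[7.4667] v=[-0.6978]
Step 42: x=[7.4319] v=[-0.6968]
Step 43: x=[7.3972] v=[-0.6948]
Step 44: x=[7.3626] v=[-0.6917]
Step 45: x=[7.3282] v=[-0.6876]
Step 46: x=[7.2941] v=[-0.6824]
Step 47: x=[7.2603] v=[-0.6762]
Step 48: x=[7.2269] v=[-0.6690]
Step 49: x=[7.1939] v=[-0.6608]
Step 50: x=[7.1613] v=[-0.6516]
Step 51: x=[7.1292] v=[-0.6414]
Step 52: x=[7.0977] v=[-0.6303]
Step 53: x=[7.0668] v=[-0.6182]
Step 54: x=[7.0365] v=[-0.6052]
Step 55: x=[7.0069] v=[-0.5913]
Step 56: x=[6.9781] v=[-0.5765]
Step 57: x=[6.9501] v=[-0.5608]
Step 58: x=[6.9229] v=[-0.5443]
Step 59: x=[6.8966] v=[-0.5270]
Step 60: x=[6.8712] v=[-0.5089]
Step 61: x=[6.8467] v=[-0.4900]
Step 62: x=[6.8232] v=[-0.4704]
Step 63: x=[6.8007] v=[-0.4501]
Step 64: x=[6.7792] v=[-0.4291]
Step 65: x=[6.7588] v=[-0.4075]
Step 66: x=[6.7395] v=[-0.3853]
Step 67: x=[6.7214] v=[-0.3625]
Step 68: x=[6.7044] v=[-0.3391]
Step 69: x=[6.6886] v=[-0.3152]
Step 70: x=[6.6741] v=[-0.2909]
Step 71: x=[6.6608] v=[-0.2661]
v[0] did not become non-negative within 71 steps; using fallback time=3.5500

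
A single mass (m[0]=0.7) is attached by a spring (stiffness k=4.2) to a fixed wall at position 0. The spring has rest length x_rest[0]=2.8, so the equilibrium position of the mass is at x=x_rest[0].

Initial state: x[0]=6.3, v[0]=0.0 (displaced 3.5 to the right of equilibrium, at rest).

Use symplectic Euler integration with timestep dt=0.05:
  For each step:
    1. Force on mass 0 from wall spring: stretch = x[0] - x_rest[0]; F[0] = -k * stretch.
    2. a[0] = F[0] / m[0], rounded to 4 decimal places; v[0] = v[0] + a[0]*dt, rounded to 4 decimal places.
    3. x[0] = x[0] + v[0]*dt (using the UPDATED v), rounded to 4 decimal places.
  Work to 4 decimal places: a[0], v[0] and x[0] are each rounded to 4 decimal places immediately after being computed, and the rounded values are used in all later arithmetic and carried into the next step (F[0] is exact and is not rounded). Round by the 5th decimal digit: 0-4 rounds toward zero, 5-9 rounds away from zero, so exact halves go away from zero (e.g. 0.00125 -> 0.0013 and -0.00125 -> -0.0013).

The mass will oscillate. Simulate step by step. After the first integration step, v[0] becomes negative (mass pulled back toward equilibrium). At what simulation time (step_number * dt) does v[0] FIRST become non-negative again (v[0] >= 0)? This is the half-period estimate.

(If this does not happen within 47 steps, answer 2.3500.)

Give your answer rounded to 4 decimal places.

Step 0: x=[6.3000] v=[0.0000]
Step 1: x=[6.2475] v=[-1.0500]
Step 2: x=[6.1433] v=[-2.0843]
Step 3: x=[5.9889] v=[-3.0873]
Step 4: x=[5.7867] v=[-4.0440]
Step 5: x=[5.5397] v=[-4.9400]
Step 6: x=[5.2516] v=[-5.7619]
Step 7: x=[4.9267] v=[-6.4974]
Step 8: x=[4.5699] v=[-7.1354]
Step 9: x=[4.1866] v=[-7.6664]
Step 10: x=[3.7825] v=[-8.0824]
Step 11: x=[3.3636] v=[-8.3772]
Step 12: x=[2.9363] v=[-8.5463]
Step 13: x=[2.5069] v=[-8.5872]
Step 14: x=[2.0819] v=[-8.4993]
Step 15: x=[1.6677] v=[-8.2839]
Step 16: x=[1.2705] v=[-7.9442]
Step 17: x=[0.8962] v=[-7.4854]
Step 18: x=[0.5505] v=[-6.9143]
Step 19: x=[0.2385] v=[-6.2395]
Step 20: x=[-0.0351] v=[-5.4711]
Step 21: x=[-0.2661] v=[-4.6206]
Step 22: x=[-0.4511] v=[-3.7008]
Step 23: x=[-0.5874] v=[-2.7255]
Step 24: x=[-0.6729] v=[-1.7093]
Step 25: x=[-0.7063] v=[-0.6674]
Step 26: x=[-0.6871] v=[0.3845]
First v>=0 after going negative at step 26, time=1.3000

Answer: 1.3000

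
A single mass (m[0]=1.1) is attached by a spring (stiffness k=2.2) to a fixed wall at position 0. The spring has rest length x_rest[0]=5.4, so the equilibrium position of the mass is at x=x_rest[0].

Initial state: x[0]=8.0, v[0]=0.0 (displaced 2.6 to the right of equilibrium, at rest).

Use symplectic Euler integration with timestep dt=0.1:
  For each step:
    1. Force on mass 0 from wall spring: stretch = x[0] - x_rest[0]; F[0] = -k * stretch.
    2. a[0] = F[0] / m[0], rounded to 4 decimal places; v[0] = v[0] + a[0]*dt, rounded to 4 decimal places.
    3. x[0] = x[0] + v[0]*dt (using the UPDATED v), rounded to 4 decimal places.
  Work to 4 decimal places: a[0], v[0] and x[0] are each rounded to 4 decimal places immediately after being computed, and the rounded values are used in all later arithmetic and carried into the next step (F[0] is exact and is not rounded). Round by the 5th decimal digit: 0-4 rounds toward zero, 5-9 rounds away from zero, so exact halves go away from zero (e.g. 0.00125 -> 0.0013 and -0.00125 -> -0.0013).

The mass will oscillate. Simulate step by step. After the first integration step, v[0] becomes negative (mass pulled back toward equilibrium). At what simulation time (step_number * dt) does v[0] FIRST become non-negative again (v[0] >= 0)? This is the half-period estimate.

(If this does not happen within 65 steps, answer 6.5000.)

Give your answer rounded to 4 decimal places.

Step 0: x=[8.0000] v=[0.0000]
Step 1: x=[7.9480] v=[-0.5200]
Step 2: x=[7.8450] v=[-1.0296]
Step 3: x=[7.6931] v=[-1.5186]
Step 4: x=[7.4954] v=[-1.9772]
Step 5: x=[7.2558] v=[-2.3963]
Step 6: x=[6.9791] v=[-2.7675]
Step 7: x=[6.6708] v=[-3.0833]
Step 8: x=[6.3371] v=[-3.3375]
Step 9: x=[5.9846] v=[-3.5249]
Step 10: x=[5.6204] v=[-3.6418]
Step 11: x=[5.2518] v=[-3.6859]
Step 12: x=[4.8862] v=[-3.6563]
Step 13: x=[4.5309] v=[-3.5535]
Step 14: x=[4.1929] v=[-3.3797]
Step 15: x=[3.8791] v=[-3.1383]
Step 16: x=[3.5957] v=[-2.8341]
Step 17: x=[3.3484] v=[-2.4732]
Step 18: x=[3.1421] v=[-2.0629]
Step 19: x=[2.9810] v=[-1.6113]
Step 20: x=[2.8683] v=[-1.1275]
Step 21: x=[2.8062] v=[-0.6212]
Step 22: x=[2.7960] v=[-0.1024]
Step 23: x=[2.8378] v=[0.4184]
First v>=0 after going negative at step 23, time=2.3000

Answer: 2.3000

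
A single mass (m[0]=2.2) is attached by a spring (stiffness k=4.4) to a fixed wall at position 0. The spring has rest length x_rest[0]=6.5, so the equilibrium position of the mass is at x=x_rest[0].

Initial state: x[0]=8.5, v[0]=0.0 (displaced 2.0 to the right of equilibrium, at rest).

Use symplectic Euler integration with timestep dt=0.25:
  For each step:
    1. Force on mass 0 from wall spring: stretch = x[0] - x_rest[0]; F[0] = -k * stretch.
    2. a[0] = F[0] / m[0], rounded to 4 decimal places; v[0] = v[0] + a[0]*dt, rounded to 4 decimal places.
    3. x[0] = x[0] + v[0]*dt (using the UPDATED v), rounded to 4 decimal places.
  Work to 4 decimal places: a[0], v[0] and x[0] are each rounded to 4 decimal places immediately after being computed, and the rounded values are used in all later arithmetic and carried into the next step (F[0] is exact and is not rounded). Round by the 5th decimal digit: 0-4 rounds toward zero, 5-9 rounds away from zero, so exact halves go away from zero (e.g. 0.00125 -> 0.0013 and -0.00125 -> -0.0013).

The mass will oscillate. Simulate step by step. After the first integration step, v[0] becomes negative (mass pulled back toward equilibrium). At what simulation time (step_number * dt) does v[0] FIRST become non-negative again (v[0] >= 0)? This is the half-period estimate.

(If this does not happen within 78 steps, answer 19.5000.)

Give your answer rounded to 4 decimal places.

Step 0: x=[8.5000] v=[0.0000]
Step 1: x=[8.2500] v=[-1.0000]
Step 2: x=[7.7813] v=[-1.8750]
Step 3: x=[7.1524] v=[-2.5157]
Step 4: x=[6.4419] v=[-2.8419]
Step 5: x=[5.7387] v=[-2.8129]
Step 6: x=[5.1306] v=[-2.4323]
Step 7: x=[4.6937] v=[-1.7476]
Step 8: x=[4.4826] v=[-0.8445]
Step 9: x=[4.5237] v=[0.1642]
First v>=0 after going negative at step 9, time=2.2500

Answer: 2.2500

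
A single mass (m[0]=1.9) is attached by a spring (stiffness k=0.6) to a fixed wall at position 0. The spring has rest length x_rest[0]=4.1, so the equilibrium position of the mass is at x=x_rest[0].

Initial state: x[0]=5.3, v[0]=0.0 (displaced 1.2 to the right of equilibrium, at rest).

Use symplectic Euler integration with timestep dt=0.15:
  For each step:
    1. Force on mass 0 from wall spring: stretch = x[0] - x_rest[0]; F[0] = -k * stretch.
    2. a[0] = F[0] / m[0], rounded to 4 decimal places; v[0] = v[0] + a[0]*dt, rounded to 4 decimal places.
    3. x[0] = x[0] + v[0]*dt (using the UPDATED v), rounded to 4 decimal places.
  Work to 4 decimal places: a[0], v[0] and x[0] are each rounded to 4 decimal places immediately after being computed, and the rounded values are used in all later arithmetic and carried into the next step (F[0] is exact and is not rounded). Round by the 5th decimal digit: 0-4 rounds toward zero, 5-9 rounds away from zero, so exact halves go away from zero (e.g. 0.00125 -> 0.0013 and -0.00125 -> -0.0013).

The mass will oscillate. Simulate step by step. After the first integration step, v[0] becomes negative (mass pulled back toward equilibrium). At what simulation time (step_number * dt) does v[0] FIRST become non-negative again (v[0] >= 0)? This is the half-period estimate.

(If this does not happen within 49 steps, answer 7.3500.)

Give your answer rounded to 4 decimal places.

Answer: 5.7000

Derivation:
Step 0: x=[5.3000] v=[0.0000]
Step 1: x=[5.2915] v=[-0.0568]
Step 2: x=[5.2745] v=[-0.1132]
Step 3: x=[5.2492] v=[-0.1688]
Step 4: x=[5.2157] v=[-0.2232]
Step 5: x=[5.1743] v=[-0.2760]
Step 6: x=[5.1253] v=[-0.3269]
Step 7: x=[5.0690] v=[-0.3755]
Step 8: x=[5.0058] v=[-0.4214]
Step 9: x=[4.9362] v=[-0.4643]
Step 10: x=[4.8606] v=[-0.5039]
Step 11: x=[4.7796] v=[-0.5399]
Step 12: x=[4.6938] v=[-0.5721]
Step 13: x=[4.6038] v=[-0.6002]
Step 14: x=[4.5102] v=[-0.6241]
Step 15: x=[4.4137] v=[-0.6435]
Step 16: x=[4.3149] v=[-0.6584]
Step 17: x=[4.2146] v=[-0.6686]
Step 18: x=[4.1135] v=[-0.6740]
Step 19: x=[4.0123] v=[-0.6746]
Step 20: x=[3.9117] v=[-0.6704]
Step 21: x=[3.8125] v=[-0.6615]
Step 22: x=[3.7153] v=[-0.6479]
Step 23: x=[3.6208] v=[-0.6297]
Step 24: x=[3.5298] v=[-0.6070]
Step 25: x=[3.4428] v=[-0.5800]
Step 26: x=[3.3605] v=[-0.5489]
Step 27: x=[3.2834] v=[-0.5139]
Step 28: x=[3.2121] v=[-0.4752]
Step 29: x=[3.1471] v=[-0.4331]
Step 30: x=[3.0889] v=[-0.3880]
Step 31: x=[3.0379] v=[-0.3401]
Step 32: x=[2.9944] v=[-0.2898]
Step 33: x=[2.9588] v=[-0.2374]
Step 34: x=[2.9313] v=[-0.1833]
Step 35: x=[2.9121] v=[-0.1279]
Step 36: x=[2.9014] v=[-0.0716]
Step 37: x=[2.8992] v=[-0.0148]
Step 38: x=[2.9055] v=[0.0421]
First v>=0 after going negative at step 38, time=5.7000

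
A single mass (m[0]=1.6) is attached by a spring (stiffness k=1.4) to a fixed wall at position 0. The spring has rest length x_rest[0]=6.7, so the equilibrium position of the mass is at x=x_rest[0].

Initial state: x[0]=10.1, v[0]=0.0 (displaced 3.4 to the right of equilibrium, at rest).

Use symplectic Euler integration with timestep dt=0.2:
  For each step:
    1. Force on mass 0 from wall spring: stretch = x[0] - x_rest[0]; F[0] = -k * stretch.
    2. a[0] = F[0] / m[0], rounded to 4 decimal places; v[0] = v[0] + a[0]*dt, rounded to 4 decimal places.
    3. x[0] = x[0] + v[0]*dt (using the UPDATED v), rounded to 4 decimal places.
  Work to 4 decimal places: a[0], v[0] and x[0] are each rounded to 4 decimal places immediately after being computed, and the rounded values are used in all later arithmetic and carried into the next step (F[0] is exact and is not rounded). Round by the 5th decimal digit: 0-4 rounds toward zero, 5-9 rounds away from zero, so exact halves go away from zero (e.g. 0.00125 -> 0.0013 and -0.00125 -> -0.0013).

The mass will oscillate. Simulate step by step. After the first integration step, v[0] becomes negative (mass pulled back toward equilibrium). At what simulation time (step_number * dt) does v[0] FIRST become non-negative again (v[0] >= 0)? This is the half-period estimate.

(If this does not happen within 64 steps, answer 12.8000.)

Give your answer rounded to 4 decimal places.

Step 0: x=[10.1000] v=[0.0000]
Step 1: x=[9.9810] v=[-0.5950]
Step 2: x=[9.7472] v=[-1.1692]
Step 3: x=[9.4067] v=[-1.7025]
Step 4: x=[8.9715] v=[-2.1762]
Step 5: x=[8.4568] v=[-2.5737]
Step 6: x=[7.8806] v=[-2.8811]
Step 7: x=[7.2631] v=[-3.0877]
Step 8: x=[6.6259] v=[-3.1862]
Step 9: x=[5.9913] v=[-3.1732]
Step 10: x=[5.3815] v=[-3.0492]
Step 11: x=[4.8178] v=[-2.8185]
Step 12: x=[4.3200] v=[-2.4891]
Step 13: x=[3.9055] v=[-2.0726]
Step 14: x=[3.5888] v=[-1.5836]
Step 15: x=[3.3810] v=[-1.0391]
Step 16: x=[3.2893] v=[-0.4583]
Step 17: x=[3.3170] v=[0.1386]
First v>=0 after going negative at step 17, time=3.4000

Answer: 3.4000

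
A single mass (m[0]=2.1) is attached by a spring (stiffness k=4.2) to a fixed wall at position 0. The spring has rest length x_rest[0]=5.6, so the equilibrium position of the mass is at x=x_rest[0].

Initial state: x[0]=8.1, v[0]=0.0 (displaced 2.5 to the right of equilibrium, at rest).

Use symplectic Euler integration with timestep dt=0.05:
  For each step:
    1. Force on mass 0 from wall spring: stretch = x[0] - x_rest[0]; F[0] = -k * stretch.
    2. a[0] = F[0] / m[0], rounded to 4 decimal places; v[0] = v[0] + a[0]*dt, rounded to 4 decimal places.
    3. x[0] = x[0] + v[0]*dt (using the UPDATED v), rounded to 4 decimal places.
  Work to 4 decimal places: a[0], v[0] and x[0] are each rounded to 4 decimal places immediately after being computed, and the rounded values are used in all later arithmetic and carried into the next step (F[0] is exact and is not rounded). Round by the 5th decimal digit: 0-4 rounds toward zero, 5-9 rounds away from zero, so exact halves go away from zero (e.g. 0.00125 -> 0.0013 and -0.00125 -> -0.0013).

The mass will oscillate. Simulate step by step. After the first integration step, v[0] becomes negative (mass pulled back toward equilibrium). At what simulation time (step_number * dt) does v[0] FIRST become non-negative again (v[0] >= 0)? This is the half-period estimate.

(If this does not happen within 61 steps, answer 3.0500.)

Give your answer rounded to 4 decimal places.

Answer: 2.2500

Derivation:
Step 0: x=[8.1000] v=[0.0000]
Step 1: x=[8.0875] v=[-0.2500]
Step 2: x=[8.0626] v=[-0.4988]
Step 3: x=[8.0253] v=[-0.7451]
Step 4: x=[7.9759] v=[-0.9876]
Step 5: x=[7.9146] v=[-1.2252]
Step 6: x=[7.8418] v=[-1.4567]
Step 7: x=[7.7578] v=[-1.6809]
Step 8: x=[7.6630] v=[-1.8967]
Step 9: x=[7.5579] v=[-2.1030]
Step 10: x=[7.4430] v=[-2.2988]
Step 11: x=[7.3188] v=[-2.4831]
Step 12: x=[7.1861] v=[-2.6550]
Step 13: x=[7.0454] v=[-2.8136]
Step 14: x=[6.8975] v=[-2.9581]
Step 15: x=[6.7431] v=[-3.0879]
Step 16: x=[6.5830] v=[-3.2022]
Step 17: x=[6.4180] v=[-3.3005]
Step 18: x=[6.2489] v=[-3.3823]
Step 19: x=[6.0765] v=[-3.4472]
Step 20: x=[5.9018] v=[-3.4949]
Step 21: x=[5.7255] v=[-3.5251]
Step 22: x=[5.5486] v=[-3.5377]
Step 23: x=[5.3720] v=[-3.5326]
Step 24: x=[5.1965] v=[-3.5098]
Step 25: x=[5.0230] v=[-3.4695]
Step 26: x=[4.8524] v=[-3.4118]
Step 27: x=[4.6856] v=[-3.3370]
Step 28: x=[4.5233] v=[-3.2456]
Step 29: x=[4.3664] v=[-3.1379]
Step 30: x=[4.2157] v=[-3.0145]
Step 31: x=[4.0719] v=[-2.8761]
Step 32: x=[3.9357] v=[-2.7233]
Step 33: x=[3.8079] v=[-2.5569]
Step 34: x=[3.6890] v=[-2.3777]
Step 35: x=[3.5797] v=[-2.1866]
Step 36: x=[3.4805] v=[-1.9846]
Step 37: x=[3.3919] v=[-1.7727]
Step 38: x=[3.3143] v=[-1.5519]
Step 39: x=[3.2481] v=[-1.3233]
Step 40: x=[3.1937] v=[-1.0881]
Step 41: x=[3.1513] v=[-0.8475]
Step 42: x=[3.1212] v=[-0.6026]
Step 43: x=[3.1035] v=[-0.3547]
Step 44: x=[3.0982] v=[-0.1051]
Step 45: x=[3.1055] v=[0.1451]
First v>=0 after going negative at step 45, time=2.2500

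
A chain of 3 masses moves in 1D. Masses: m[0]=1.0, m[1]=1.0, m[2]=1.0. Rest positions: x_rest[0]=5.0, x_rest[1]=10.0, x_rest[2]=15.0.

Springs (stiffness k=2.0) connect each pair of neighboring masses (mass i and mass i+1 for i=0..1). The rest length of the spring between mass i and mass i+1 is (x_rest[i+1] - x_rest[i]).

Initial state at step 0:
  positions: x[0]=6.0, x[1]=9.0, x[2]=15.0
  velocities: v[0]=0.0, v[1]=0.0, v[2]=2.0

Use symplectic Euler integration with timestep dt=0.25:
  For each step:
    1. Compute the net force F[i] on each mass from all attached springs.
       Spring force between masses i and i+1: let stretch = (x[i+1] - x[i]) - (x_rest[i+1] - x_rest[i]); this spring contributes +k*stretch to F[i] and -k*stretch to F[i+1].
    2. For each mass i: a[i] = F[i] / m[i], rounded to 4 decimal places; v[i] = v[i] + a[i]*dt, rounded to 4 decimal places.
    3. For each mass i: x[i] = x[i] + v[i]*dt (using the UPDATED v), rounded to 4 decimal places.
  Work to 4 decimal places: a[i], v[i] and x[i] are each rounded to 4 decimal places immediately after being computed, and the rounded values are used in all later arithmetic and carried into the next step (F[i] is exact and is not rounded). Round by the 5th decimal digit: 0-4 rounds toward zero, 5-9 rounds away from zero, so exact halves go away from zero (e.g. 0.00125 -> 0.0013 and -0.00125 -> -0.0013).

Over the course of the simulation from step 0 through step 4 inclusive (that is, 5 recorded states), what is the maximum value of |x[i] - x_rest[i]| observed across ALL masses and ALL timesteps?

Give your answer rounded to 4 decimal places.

Step 0: x=[6.0000 9.0000 15.0000] v=[0.0000 0.0000 2.0000]
Step 1: x=[5.7500 9.3750 15.3750] v=[-1.0000 1.5000 1.5000]
Step 2: x=[5.3281 10.0469 15.6250] v=[-1.6875 2.6875 1.0000]
Step 3: x=[4.8711 10.8262 15.8028] v=[-1.8281 3.1172 0.7110]
Step 4: x=[4.5335 11.4832 15.9835] v=[-1.3506 2.6280 0.7227]
Max displacement = 1.4832

Answer: 1.4832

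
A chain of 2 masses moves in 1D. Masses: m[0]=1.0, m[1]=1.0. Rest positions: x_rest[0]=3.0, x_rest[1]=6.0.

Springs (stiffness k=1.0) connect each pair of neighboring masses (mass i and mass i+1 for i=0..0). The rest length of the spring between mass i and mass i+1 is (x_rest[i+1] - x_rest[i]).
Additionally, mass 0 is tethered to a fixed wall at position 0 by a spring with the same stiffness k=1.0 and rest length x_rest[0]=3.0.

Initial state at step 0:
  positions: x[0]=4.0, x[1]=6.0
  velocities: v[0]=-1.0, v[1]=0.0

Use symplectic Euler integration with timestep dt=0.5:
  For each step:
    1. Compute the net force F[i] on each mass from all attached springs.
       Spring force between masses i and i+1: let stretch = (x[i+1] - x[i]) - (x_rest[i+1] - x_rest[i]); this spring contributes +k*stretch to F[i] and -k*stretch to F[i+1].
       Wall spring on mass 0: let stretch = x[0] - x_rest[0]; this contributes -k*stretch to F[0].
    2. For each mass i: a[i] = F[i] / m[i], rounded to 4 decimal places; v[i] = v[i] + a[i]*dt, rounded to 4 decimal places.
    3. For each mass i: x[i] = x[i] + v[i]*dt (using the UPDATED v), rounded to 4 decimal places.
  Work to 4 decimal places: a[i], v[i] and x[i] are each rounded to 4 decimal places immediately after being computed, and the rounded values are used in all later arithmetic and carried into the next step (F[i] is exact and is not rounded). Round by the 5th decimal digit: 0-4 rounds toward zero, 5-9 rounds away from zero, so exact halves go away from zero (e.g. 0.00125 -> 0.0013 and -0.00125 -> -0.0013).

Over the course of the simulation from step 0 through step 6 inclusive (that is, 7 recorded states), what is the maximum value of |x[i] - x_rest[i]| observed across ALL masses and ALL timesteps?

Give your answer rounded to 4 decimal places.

Step 0: x=[4.0000 6.0000] v=[-1.0000 0.0000]
Step 1: x=[3.0000 6.2500] v=[-2.0000 0.5000]
Step 2: x=[2.0625 6.4375] v=[-1.8750 0.3750]
Step 3: x=[1.7031 6.2813] v=[-0.7188 -0.3125]
Step 4: x=[2.0625 5.7305] v=[0.7188 -1.1016]
Step 5: x=[2.8233 5.0127] v=[1.5216 -1.4356]
Step 6: x=[3.4257 4.4976] v=[1.2047 -1.0303]
Max displacement = 1.5024

Answer: 1.5024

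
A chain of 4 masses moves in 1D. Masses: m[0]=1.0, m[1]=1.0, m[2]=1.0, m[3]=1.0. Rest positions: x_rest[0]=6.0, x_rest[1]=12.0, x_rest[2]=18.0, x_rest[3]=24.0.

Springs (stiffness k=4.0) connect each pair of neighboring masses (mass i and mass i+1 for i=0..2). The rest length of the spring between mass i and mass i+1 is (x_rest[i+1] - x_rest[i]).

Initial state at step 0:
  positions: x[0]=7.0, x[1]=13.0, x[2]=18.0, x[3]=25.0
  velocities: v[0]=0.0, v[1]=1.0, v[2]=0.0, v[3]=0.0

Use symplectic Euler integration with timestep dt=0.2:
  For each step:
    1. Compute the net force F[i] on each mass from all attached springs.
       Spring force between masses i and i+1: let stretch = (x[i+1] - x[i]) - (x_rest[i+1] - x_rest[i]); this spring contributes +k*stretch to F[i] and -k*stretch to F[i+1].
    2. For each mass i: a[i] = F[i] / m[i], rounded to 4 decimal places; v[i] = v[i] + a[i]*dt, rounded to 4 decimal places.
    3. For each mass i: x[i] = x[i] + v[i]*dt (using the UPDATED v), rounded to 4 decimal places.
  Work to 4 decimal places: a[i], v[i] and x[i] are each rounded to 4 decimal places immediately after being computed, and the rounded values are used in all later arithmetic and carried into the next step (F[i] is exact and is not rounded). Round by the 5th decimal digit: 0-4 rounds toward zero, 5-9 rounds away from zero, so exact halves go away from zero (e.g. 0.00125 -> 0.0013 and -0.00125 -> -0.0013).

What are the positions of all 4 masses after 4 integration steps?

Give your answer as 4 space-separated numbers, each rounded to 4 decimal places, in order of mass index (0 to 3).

Step 0: x=[7.0000 13.0000 18.0000 25.0000] v=[0.0000 1.0000 0.0000 0.0000]
Step 1: x=[7.0000 13.0400 18.3200 24.8400] v=[0.0000 0.2000 1.6000 -0.8000]
Step 2: x=[7.0064 12.9584 18.8384 24.5968] v=[0.0320 -0.4080 2.5920 -1.2160]
Step 3: x=[7.0051 12.8653 19.3373 24.3923] v=[-0.0064 -0.4656 2.4947 -1.0227]
Step 4: x=[6.9815 12.8701 19.6095 24.3390] v=[-0.1182 0.0238 1.3611 -0.2667]

Answer: 6.9815 12.8701 19.6095 24.3390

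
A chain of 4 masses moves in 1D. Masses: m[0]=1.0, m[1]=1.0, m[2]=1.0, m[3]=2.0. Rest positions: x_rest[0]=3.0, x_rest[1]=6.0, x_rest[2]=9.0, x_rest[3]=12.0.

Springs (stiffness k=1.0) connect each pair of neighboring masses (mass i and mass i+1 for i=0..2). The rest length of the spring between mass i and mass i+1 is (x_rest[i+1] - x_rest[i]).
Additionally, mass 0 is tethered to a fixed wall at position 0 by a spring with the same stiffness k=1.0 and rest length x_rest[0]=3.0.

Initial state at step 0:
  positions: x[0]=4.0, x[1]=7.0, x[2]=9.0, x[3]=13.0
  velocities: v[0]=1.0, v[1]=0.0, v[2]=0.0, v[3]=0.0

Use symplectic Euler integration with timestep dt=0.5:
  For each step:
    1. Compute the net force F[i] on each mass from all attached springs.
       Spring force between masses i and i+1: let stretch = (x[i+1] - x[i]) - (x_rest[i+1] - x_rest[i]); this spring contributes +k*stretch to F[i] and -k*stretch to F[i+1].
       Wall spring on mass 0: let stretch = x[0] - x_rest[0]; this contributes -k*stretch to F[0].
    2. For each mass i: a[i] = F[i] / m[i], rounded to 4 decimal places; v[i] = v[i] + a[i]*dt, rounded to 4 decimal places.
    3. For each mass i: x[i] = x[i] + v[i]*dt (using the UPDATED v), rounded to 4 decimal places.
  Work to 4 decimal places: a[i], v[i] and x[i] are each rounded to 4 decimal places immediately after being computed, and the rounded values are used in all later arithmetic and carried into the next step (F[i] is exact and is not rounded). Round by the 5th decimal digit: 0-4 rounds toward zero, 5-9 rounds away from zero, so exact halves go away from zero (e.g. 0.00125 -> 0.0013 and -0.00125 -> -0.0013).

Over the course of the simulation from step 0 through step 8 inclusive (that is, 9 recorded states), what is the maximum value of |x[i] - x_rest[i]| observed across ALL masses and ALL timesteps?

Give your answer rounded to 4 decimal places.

Answer: 1.5508

Derivation:
Step 0: x=[4.0000 7.0000 9.0000 13.0000] v=[1.0000 0.0000 0.0000 0.0000]
Step 1: x=[4.2500 6.7500 9.5000 12.8750] v=[0.5000 -0.5000 1.0000 -0.2500]
Step 2: x=[4.0625 6.5625 10.1563 12.7031] v=[-0.3750 -0.3750 1.3125 -0.3438]
Step 3: x=[3.4844 6.6485 10.5508 12.5879] v=[-1.1563 0.1719 0.7890 -0.2305]
Step 4: x=[2.8262 6.9190 10.4790 12.5931] v=[-1.3165 0.5410 -0.1436 0.0103]
Step 5: x=[2.4846 7.0563 10.0457 12.7090] v=[-0.6832 0.2746 -0.8666 0.2318]
Step 6: x=[2.6648 6.7980 9.5309 12.8670] v=[0.3604 -0.5166 -1.0297 0.3160]
Step 7: x=[3.2121 6.1896 9.1669 12.9830] v=[1.0946 -1.2168 -0.7281 0.2320]
Step 8: x=[3.7008 5.5812 9.0126 12.9970] v=[0.9773 -1.2169 -0.3087 0.0280]
Max displacement = 1.5508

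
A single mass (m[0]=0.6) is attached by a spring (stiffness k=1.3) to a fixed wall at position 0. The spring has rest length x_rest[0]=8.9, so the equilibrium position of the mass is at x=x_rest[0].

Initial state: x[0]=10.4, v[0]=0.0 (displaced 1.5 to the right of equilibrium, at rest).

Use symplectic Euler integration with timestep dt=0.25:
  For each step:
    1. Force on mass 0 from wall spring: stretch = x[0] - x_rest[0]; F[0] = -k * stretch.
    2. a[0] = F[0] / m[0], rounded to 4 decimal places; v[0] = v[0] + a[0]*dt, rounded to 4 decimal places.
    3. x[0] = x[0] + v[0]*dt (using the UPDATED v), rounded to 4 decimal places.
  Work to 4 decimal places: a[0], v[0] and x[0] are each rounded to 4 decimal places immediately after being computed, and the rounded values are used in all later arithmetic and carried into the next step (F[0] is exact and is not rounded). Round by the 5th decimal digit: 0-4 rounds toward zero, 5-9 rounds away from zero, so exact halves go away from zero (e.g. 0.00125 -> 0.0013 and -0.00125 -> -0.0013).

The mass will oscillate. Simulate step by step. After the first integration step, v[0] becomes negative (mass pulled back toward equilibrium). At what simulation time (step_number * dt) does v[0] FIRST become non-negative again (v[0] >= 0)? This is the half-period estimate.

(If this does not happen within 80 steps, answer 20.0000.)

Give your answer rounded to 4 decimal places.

Step 0: x=[10.4000] v=[0.0000]
Step 1: x=[10.1969] v=[-0.8125]
Step 2: x=[9.8182] v=[-1.5150]
Step 3: x=[9.3151] v=[-2.0124]
Step 4: x=[8.7558] v=[-2.2373]
Step 5: x=[8.2160] v=[-2.1592]
Step 6: x=[7.7688] v=[-1.7887]
Step 7: x=[7.4748] v=[-1.1760]
Step 8: x=[7.3738] v=[-0.4040]
Step 9: x=[7.4795] v=[0.4227]
First v>=0 after going negative at step 9, time=2.2500

Answer: 2.2500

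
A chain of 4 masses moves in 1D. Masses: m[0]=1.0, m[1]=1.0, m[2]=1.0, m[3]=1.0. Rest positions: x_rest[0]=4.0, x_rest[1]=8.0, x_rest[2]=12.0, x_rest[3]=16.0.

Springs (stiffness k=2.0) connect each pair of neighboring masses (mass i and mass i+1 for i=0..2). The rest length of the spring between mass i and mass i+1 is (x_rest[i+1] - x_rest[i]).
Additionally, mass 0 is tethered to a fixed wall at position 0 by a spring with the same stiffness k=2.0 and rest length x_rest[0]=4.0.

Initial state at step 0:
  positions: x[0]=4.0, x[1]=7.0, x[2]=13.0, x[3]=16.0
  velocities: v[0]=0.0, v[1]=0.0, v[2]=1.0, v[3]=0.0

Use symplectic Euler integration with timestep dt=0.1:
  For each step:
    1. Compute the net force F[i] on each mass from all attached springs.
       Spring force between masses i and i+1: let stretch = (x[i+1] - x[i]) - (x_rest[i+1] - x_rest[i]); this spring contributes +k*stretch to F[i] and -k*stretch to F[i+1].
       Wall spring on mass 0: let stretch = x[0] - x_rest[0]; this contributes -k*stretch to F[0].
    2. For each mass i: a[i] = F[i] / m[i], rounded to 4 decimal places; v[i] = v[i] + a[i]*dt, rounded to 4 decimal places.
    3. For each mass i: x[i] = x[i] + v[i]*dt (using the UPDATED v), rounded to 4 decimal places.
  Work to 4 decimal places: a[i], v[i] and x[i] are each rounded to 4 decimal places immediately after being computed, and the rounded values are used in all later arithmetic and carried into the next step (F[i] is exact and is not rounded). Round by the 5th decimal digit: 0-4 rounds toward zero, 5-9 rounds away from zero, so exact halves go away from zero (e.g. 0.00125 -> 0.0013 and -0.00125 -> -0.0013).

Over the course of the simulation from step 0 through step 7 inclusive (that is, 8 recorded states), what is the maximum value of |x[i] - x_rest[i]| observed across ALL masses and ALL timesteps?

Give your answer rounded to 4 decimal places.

Answer: 1.0400

Derivation:
Step 0: x=[4.0000 7.0000 13.0000 16.0000] v=[0.0000 0.0000 1.0000 0.0000]
Step 1: x=[3.9800 7.0600 13.0400 16.0200] v=[-0.2000 0.6000 0.4000 0.2000]
Step 2: x=[3.9420 7.1780 13.0200 16.0604] v=[-0.3800 1.1800 -0.2000 0.4040]
Step 3: x=[3.8899 7.3481 12.9440 16.1200] v=[-0.5212 1.7012 -0.7603 0.5959]
Step 4: x=[3.8292 7.5610 12.8196 16.1961] v=[-0.6075 2.1287 -1.2443 0.7607]
Step 5: x=[3.7665 7.8044 12.6575 16.2846] v=[-0.6270 2.4341 -1.6207 0.8854]
Step 6: x=[3.7092 8.0641 12.4709 16.3806] v=[-0.5727 2.5971 -1.8659 0.9600]
Step 7: x=[3.6648 8.3249 12.2744 16.4784] v=[-0.4436 2.6075 -1.9653 0.9781]
Max displacement = 1.0400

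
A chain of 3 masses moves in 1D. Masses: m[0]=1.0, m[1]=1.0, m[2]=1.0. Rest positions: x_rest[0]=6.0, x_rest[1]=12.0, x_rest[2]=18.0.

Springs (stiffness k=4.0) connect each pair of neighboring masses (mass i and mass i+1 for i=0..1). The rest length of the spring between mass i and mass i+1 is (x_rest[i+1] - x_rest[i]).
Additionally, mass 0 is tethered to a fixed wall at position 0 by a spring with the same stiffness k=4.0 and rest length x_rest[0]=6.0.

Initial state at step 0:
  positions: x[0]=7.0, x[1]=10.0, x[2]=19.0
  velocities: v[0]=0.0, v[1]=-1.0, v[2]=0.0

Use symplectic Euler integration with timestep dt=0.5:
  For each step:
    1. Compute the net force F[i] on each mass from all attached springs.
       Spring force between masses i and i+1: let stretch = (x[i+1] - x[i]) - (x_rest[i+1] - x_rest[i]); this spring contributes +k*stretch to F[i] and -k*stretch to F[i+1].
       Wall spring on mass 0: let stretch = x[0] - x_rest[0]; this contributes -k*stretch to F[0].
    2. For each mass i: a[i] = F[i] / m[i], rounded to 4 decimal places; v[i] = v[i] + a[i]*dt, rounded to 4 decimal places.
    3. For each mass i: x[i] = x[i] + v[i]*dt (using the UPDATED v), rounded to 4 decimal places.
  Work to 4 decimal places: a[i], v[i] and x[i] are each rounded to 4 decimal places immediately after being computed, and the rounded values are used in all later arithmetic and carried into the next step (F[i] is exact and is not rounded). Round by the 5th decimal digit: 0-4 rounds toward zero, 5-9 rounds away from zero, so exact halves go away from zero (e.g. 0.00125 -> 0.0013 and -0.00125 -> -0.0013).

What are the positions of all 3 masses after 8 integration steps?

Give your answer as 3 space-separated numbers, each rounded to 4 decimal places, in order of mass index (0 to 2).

Answer: 9.0000 8.5000 20.0000

Derivation:
Step 0: x=[7.0000 10.0000 19.0000] v=[0.0000 -1.0000 0.0000]
Step 1: x=[3.0000 15.5000 16.0000] v=[-8.0000 11.0000 -6.0000]
Step 2: x=[8.5000 9.0000 18.5000] v=[11.0000 -13.0000 5.0000]
Step 3: x=[6.0000 11.5000 17.5000] v=[-5.0000 5.0000 -2.0000]
Step 4: x=[3.0000 14.5000 16.5000] v=[-6.0000 6.0000 -2.0000]
Step 5: x=[8.5000 8.0000 19.5000] v=[11.0000 -13.0000 6.0000]
Step 6: x=[5.0000 13.5000 17.0000] v=[-7.0000 11.0000 -5.0000]
Step 7: x=[5.0000 14.0000 17.0000] v=[0.0000 1.0000 0.0000]
Step 8: x=[9.0000 8.5000 20.0000] v=[8.0000 -11.0000 6.0000]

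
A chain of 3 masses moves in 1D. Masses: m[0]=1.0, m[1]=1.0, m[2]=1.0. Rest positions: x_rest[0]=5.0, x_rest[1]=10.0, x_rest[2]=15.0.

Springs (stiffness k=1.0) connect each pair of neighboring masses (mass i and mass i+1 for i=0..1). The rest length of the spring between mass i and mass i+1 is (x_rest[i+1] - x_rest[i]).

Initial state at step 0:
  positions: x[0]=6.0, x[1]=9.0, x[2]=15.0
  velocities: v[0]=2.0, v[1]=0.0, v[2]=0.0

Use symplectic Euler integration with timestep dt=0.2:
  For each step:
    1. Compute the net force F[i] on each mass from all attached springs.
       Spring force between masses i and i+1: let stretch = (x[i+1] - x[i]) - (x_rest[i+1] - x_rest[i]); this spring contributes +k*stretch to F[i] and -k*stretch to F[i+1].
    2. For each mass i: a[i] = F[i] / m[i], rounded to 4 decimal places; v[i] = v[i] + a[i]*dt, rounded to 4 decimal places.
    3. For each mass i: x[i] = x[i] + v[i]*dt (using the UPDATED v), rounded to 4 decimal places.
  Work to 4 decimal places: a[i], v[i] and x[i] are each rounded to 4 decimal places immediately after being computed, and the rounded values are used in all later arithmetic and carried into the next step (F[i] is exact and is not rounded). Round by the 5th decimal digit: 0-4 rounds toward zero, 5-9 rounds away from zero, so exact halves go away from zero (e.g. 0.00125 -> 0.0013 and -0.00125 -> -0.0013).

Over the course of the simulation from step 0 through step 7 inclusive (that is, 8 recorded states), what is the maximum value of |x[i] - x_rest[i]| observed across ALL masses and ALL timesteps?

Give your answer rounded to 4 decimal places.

Answer: 1.7617

Derivation:
Step 0: x=[6.0000 9.0000 15.0000] v=[2.0000 0.0000 0.0000]
Step 1: x=[6.3200 9.1200 14.9600] v=[1.6000 0.6000 -0.2000]
Step 2: x=[6.5520 9.3616 14.8864] v=[1.1600 1.2080 -0.3680]
Step 3: x=[6.6964 9.7118 14.7918] v=[0.7219 1.7510 -0.4730]
Step 4: x=[6.7614 10.1446 14.6940] v=[0.3250 2.1639 -0.4890]
Step 5: x=[6.7617 10.6240 14.6142] v=[0.0016 2.3971 -0.3989]
Step 6: x=[6.7165 11.1085 14.5748] v=[-0.2259 2.4227 -0.1969]
Step 7: x=[6.6470 11.5560 14.5968] v=[-0.3475 2.2376 0.1098]
Max displacement = 1.7617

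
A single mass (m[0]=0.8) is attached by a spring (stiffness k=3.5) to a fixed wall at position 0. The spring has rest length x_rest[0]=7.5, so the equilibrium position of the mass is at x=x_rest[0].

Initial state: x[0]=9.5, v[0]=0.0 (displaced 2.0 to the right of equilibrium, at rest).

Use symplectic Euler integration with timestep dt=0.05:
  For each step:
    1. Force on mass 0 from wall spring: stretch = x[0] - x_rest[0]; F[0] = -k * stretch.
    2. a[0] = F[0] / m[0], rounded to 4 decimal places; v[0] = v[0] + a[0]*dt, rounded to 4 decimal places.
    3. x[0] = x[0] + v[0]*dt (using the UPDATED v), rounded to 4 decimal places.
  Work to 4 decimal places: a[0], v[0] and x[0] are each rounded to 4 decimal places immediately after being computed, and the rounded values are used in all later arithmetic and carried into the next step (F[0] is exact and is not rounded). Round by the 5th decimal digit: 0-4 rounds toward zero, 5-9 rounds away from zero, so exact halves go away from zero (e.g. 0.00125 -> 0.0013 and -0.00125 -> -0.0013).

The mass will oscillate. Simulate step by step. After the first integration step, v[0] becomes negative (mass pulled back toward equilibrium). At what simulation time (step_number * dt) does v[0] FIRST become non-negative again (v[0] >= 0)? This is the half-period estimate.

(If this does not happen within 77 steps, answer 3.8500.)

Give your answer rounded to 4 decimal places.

Step 0: x=[9.5000] v=[0.0000]
Step 1: x=[9.4781] v=[-0.4375]
Step 2: x=[9.4346] v=[-0.8702]
Step 3: x=[9.3699] v=[-1.2934]
Step 4: x=[9.2848] v=[-1.7024]
Step 5: x=[9.1802] v=[-2.0928]
Step 6: x=[9.0572] v=[-2.4603]
Step 7: x=[8.9172] v=[-2.8009]
Step 8: x=[8.7617] v=[-3.1109]
Step 9: x=[8.5924] v=[-3.3869]
Step 10: x=[8.4111] v=[-3.6259]
Step 11: x=[8.2198] v=[-3.8252]
Step 12: x=[8.0207] v=[-3.9827]
Step 13: x=[7.8159] v=[-4.0966]
Step 14: x=[7.6076] v=[-4.1657]
Step 15: x=[7.3981] v=[-4.1892]
Step 16: x=[7.1898] v=[-4.1669]
Step 17: x=[6.9849] v=[-4.0990]
Step 18: x=[6.7856] v=[-3.9863]
Step 19: x=[6.5941] v=[-3.8300]
Step 20: x=[6.4125] v=[-3.6318]
Step 21: x=[6.2428] v=[-3.3939]
Step 22: x=[6.0869] v=[-3.1189]
Step 23: x=[5.9464] v=[-2.8098]
Step 24: x=[5.8229] v=[-2.4700]
Step 25: x=[5.7177] v=[-2.1031]
Step 26: x=[5.6320] v=[-1.7132]
Step 27: x=[5.5668] v=[-1.3046]
Step 28: x=[5.5227] v=[-0.8817]
Step 29: x=[5.5002] v=[-0.4492]
Step 30: x=[5.4996] v=[-0.0117]
Step 31: x=[5.5209] v=[0.4259]
First v>=0 after going negative at step 31, time=1.5500

Answer: 1.5500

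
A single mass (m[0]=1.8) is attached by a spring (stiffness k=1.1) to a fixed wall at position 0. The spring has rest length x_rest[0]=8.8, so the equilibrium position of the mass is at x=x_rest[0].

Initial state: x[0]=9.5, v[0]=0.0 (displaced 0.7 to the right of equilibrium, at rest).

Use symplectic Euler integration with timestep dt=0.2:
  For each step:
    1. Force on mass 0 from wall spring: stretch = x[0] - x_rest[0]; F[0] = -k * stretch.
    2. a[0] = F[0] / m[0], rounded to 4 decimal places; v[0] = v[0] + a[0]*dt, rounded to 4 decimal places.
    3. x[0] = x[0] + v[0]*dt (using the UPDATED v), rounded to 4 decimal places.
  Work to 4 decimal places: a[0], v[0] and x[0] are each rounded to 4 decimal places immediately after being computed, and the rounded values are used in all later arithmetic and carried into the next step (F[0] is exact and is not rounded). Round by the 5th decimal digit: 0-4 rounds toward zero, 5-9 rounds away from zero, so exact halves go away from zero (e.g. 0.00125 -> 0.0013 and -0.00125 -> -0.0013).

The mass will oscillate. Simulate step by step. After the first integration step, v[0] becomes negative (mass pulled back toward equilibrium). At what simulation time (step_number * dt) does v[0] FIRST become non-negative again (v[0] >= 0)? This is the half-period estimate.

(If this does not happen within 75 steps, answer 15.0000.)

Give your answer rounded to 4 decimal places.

Answer: 4.2000

Derivation:
Step 0: x=[9.5000] v=[0.0000]
Step 1: x=[9.4829] v=[-0.0856]
Step 2: x=[9.4491] v=[-0.1691]
Step 3: x=[9.3994] v=[-0.2484]
Step 4: x=[9.3351] v=[-0.3217]
Step 5: x=[9.2577] v=[-0.3871]
Step 6: x=[9.1691] v=[-0.4430]
Step 7: x=[9.0715] v=[-0.4881]
Step 8: x=[8.9672] v=[-0.5213]
Step 9: x=[8.8589] v=[-0.5417]
Step 10: x=[8.7491] v=[-0.5489]
Step 11: x=[8.6406] v=[-0.5427]
Step 12: x=[8.5360] v=[-0.5232]
Step 13: x=[8.4378] v=[-0.4909]
Step 14: x=[8.3485] v=[-0.4466]
Step 15: x=[8.2702] v=[-0.3914]
Step 16: x=[8.2049] v=[-0.3266]
Step 17: x=[8.1541] v=[-0.2539]
Step 18: x=[8.1191] v=[-0.1750]
Step 19: x=[8.1007] v=[-0.0918]
Step 20: x=[8.0994] v=[-0.0063]
Step 21: x=[8.1153] v=[0.0793]
First v>=0 after going negative at step 21, time=4.2000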